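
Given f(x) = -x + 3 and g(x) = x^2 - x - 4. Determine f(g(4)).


g(4) = 8
f(8) = -5

-5


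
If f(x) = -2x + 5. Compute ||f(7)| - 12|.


f(7) = -9
|-9| = 9
|9 - 12| = 3

3


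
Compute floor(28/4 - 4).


3


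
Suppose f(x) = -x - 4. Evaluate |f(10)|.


f(10) = -14
|-14| = 14

14


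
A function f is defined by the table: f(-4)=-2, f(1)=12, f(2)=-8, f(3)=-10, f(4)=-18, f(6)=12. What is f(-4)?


Reading from the table at x = -4

-2


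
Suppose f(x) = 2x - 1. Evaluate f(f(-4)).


f(-4) = -9
f(-9) = -19

-19


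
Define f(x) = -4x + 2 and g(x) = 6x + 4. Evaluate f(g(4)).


g(4) = 28
f(28) = -110

-110


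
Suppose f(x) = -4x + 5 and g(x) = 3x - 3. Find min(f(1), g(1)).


f(1) = 1
g(1) = 0
min = 0

0


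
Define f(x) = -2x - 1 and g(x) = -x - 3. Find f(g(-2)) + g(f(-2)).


f(g(-2)) = 1
g(f(-2)) = -6
Sum = -5

-5


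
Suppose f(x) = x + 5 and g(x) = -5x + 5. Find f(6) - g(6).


f(6) = 11
g(6) = -25
Difference = 36

36


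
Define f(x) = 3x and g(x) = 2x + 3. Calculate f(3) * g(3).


f(3) = 9
g(3) = 9
Product = 81

81


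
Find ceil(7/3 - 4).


7/3 = 2.3333
2.3333 - 4 = -1.6667
ceil(-1.6667) = -1

-1


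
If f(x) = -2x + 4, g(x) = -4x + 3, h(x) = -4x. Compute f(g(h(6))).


h(6) = -24
g(-24) = 99
f(99) = -194

-194


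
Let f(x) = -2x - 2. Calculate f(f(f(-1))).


f(-1) = 0
f(0) = -2
f(-2) = 2

2


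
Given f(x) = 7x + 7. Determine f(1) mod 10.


f(1) = 14
14 mod 10 = 4

4


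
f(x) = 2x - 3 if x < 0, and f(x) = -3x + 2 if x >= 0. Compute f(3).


-7


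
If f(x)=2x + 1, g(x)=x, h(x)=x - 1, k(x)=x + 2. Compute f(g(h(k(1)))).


5


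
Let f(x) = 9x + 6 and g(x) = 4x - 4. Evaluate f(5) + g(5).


f(5) = 51
g(5) = 16
Sum = 67

67


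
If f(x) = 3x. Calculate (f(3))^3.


f(3) = 9
(9)^3 = 729

729


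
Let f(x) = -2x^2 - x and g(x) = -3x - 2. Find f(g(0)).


g(0) = -2
f(-2) = (-2)*(-2)^2 - 1*(-2) = -6

-6


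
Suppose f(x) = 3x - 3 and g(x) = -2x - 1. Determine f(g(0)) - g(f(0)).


f(g(0)) = -6
g(f(0)) = 5
Difference = -11

-11


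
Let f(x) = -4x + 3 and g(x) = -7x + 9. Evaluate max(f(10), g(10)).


f(10) = -37
g(10) = -61
max = -37

-37


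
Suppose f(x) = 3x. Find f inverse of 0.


Solve 3x = 0
x = (0) / 3 = 0

0


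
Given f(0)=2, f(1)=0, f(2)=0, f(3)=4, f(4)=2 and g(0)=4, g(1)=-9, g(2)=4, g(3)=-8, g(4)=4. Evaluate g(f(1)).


f(1) = 0
g(0) = 4

4


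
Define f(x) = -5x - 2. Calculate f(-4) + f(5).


f(-4) = 18
f(5) = -27
Sum = -9

-9


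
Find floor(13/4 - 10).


13/4 = 3.25
3.25 - 10 = -6.75
floor(-6.75) = -7

-7


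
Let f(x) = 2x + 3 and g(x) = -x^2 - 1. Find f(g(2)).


g(2) = -5
f(-5) = -7

-7


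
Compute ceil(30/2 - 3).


12


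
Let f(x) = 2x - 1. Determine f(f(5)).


f(5) = 9
f(9) = 17

17


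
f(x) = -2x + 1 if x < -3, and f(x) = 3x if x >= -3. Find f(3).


3 satisfies x >= -3
f(3) = 9

9


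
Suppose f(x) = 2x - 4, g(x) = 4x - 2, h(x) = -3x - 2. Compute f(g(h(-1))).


h(-1) = 1
g(1) = 2
f(2) = 0

0


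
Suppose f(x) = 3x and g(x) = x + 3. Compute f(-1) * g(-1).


f(-1) = -3
g(-1) = 2
Product = -6

-6


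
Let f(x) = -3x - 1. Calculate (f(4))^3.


f(4) = -13
(-13)^3 = -2197

-2197


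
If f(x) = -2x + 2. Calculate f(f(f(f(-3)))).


f(-3) = 8
f(8) = -14
f(-14) = 30
f(30) = -58

-58


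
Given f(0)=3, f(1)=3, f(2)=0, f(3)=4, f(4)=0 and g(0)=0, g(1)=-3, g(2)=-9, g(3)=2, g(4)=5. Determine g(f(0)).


2


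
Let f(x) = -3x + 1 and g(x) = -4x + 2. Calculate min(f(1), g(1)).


f(1) = -2
g(1) = -2
min = -2

-2


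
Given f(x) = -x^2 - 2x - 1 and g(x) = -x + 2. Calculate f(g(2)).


g(2) = 0
f(0) = (-1)*(0)^2 - 2*(0) - 1 = -1

-1


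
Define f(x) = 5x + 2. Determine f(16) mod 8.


f(16) = 82
82 mod 8 = 2

2


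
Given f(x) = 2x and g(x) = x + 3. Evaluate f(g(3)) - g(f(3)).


f(g(3)) = 12
g(f(3)) = 9
Difference = 3

3


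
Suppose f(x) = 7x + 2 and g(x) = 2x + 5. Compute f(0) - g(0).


f(0) = 2
g(0) = 5
Difference = -3

-3


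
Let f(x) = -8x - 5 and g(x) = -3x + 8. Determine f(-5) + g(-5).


58


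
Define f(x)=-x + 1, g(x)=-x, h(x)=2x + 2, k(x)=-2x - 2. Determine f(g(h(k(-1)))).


k(-1) = 0
h(0) = 2
g(2) = -2
f(-2) = 3

3


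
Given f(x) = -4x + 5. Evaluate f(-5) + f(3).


f(-5) = 25
f(3) = -7
Sum = 18

18


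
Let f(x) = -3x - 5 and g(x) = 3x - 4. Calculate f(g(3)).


-20


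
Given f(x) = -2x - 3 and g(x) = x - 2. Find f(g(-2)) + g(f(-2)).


f(g(-2)) = 5
g(f(-2)) = -1
Sum = 4

4


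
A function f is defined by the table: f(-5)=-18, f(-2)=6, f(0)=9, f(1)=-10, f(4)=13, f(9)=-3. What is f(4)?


Reading from the table at x = 4

13


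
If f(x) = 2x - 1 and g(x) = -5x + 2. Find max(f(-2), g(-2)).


f(-2) = -5
g(-2) = 12
max = 12

12


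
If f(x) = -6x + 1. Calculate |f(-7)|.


f(-7) = 43
|43| = 43

43


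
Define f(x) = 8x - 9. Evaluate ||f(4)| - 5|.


f(4) = 23
|23| = 23
|23 - 5| = 18

18


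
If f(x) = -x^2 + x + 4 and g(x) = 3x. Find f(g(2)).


-26


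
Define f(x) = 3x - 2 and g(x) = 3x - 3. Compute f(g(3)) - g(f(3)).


f(g(3)) = 16
g(f(3)) = 18
Difference = -2

-2


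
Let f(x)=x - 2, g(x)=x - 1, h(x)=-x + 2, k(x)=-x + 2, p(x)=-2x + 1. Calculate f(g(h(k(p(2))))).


-6


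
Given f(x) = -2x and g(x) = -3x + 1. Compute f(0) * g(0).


f(0) = 0
g(0) = 1
Product = 0

0


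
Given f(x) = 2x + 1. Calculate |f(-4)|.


f(-4) = -7
|-7| = 7

7


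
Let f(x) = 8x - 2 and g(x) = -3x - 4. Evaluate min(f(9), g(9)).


f(9) = 70
g(9) = -31
min = -31

-31


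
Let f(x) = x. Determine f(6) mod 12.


6


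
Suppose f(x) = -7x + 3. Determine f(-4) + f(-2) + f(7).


f(-4) = 31
f(-2) = 17
f(7) = -46
Sum = 2

2


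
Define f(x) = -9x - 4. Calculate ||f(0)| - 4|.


f(0) = -4
|-4| = 4
|4 - 4| = 0

0


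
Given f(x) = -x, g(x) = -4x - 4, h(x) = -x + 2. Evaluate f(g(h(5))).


h(5) = -3
g(-3) = 8
f(8) = -8

-8


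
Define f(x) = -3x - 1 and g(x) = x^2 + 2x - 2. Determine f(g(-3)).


g(-3) = 1
f(1) = -4

-4


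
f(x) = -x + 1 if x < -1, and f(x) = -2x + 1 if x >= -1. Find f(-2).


-2 satisfies x < -1
f(-2) = 3

3


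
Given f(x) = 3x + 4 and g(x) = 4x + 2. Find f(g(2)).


g(2) = 10
f(10) = 34

34


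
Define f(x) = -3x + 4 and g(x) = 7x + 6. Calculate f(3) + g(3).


f(3) = -5
g(3) = 27
Sum = 22

22


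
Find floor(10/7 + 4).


10/7 = 1.4286
1.4286 + 4 = 5.4286
floor(5.4286) = 5

5


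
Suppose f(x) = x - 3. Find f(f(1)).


f(1) = -2
f(-2) = -5

-5


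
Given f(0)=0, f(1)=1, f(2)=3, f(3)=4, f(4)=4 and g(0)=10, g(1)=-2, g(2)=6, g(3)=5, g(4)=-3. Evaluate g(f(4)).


f(4) = 4
g(4) = -3

-3


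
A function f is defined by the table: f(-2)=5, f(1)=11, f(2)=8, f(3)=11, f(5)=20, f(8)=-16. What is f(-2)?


Reading from the table at x = -2

5


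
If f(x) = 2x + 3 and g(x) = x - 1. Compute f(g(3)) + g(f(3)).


f(g(3)) = 7
g(f(3)) = 8
Sum = 15

15


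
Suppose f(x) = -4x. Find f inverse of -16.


Solve -4x = -16
x = (-16) / (-4) = 4

4


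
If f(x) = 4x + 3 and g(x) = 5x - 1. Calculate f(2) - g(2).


f(2) = 11
g(2) = 9
Difference = 2

2


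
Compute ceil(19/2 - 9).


19/2 = 9.5
9.5 - 9 = 0.5
ceil(0.5) = 1

1


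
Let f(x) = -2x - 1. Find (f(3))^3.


-343


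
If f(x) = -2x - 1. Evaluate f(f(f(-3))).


f(-3) = 5
f(5) = -11
f(-11) = 21

21


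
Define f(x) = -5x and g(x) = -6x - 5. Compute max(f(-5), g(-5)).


f(-5) = 25
g(-5) = 25
max = 25

25


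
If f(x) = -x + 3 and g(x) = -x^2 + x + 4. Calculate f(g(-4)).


g(-4) = -16
f(-16) = 19

19


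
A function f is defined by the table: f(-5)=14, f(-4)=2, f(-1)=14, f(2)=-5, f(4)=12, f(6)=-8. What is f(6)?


Reading from the table at x = 6

-8


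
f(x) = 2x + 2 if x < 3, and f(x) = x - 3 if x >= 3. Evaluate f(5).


5 satisfies x >= 3
f(5) = 2

2


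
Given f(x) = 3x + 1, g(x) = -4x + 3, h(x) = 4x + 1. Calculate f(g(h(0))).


h(0) = 1
g(1) = -1
f(-1) = -2

-2


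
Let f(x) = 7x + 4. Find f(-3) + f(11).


f(-3) = -17
f(11) = 81
Sum = 64

64


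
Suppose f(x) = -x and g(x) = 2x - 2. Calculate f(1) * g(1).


f(1) = -1
g(1) = 0
Product = 0

0


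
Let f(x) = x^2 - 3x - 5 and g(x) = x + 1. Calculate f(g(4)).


g(4) = 5
f(5) = 1*(5)^2 - 3*(5) - 5 = 5

5


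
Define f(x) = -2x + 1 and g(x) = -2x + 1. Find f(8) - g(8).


f(8) = -15
g(8) = -15
Difference = 0

0


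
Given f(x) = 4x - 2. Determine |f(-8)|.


f(-8) = -34
|-34| = 34

34


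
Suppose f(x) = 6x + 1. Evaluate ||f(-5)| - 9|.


20


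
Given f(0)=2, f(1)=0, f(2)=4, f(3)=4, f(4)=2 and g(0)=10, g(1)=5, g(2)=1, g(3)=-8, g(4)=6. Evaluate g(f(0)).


f(0) = 2
g(2) = 1

1


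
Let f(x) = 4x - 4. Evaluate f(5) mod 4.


f(5) = 16
16 mod 4 = 0

0


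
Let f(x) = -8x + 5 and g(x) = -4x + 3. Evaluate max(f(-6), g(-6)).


53


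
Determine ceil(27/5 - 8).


27/5 = 5.4
5.4 - 8 = -2.6
ceil(-2.6) = -2

-2


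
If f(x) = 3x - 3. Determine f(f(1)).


f(1) = 0
f(0) = -3

-3


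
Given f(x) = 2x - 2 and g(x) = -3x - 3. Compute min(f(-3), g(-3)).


f(-3) = -8
g(-3) = 6
min = -8

-8


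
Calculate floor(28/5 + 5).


28/5 = 5.6
5.6 + 5 = 10.6
floor(10.6) = 10

10


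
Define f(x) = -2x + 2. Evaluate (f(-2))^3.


f(-2) = 6
(6)^3 = 216

216


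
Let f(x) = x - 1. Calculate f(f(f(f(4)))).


0


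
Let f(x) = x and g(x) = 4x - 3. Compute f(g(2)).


g(2) = 5
f(5) = 5

5


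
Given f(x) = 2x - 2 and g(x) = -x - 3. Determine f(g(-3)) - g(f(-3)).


f(g(-3)) = -2
g(f(-3)) = 5
Difference = -7

-7


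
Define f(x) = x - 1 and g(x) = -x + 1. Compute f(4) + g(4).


f(4) = 3
g(4) = -3
Sum = 0

0


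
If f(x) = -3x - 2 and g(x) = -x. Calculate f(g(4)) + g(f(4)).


24


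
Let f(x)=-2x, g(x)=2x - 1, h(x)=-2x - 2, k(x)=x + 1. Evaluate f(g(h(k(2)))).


34


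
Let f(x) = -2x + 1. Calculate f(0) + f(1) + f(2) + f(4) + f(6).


f(0) = 1
f(1) = -1
f(2) = -3
f(4) = -7
f(6) = -11
Sum = -21

-21


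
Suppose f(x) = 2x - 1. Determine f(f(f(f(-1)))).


f(-1) = -3
f(-3) = -7
f(-7) = -15
f(-15) = -31

-31


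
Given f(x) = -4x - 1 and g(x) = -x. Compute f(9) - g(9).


f(9) = -37
g(9) = -9
Difference = -28

-28


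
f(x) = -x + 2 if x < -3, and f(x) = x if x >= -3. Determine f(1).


1 satisfies x >= -3
f(1) = 1

1


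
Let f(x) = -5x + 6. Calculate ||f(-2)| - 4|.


f(-2) = 16
|16| = 16
|16 - 4| = 12

12


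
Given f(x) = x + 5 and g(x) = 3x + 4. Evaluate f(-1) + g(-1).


f(-1) = 4
g(-1) = 1
Sum = 5

5


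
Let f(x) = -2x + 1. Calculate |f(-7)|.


f(-7) = 15
|15| = 15

15


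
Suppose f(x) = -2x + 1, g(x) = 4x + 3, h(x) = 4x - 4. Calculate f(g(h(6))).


h(6) = 20
g(20) = 83
f(83) = -165

-165


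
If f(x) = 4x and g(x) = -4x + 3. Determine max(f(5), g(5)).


f(5) = 20
g(5) = -17
max = 20

20


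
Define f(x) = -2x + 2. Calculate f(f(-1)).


f(-1) = 4
f(4) = -6

-6


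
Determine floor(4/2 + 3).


4/2 = 2
2 + 3 = 5
floor(5) = 5

5


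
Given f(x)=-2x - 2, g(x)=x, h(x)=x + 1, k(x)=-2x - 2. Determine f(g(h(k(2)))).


k(2) = -6
h(-6) = -5
g(-5) = -5
f(-5) = 8

8


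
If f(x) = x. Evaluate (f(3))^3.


f(3) = 3
(3)^3 = 27

27


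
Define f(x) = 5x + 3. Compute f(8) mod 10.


3


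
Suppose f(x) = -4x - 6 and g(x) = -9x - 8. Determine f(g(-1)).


g(-1) = 1
f(1) = -10

-10


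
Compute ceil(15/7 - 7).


-4


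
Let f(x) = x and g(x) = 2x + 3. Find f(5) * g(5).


f(5) = 5
g(5) = 13
Product = 65

65


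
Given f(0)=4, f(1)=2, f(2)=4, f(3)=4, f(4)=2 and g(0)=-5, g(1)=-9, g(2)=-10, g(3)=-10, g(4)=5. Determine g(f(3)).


f(3) = 4
g(4) = 5

5


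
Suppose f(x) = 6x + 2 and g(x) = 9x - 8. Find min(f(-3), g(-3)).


f(-3) = -16
g(-3) = -35
min = -35

-35


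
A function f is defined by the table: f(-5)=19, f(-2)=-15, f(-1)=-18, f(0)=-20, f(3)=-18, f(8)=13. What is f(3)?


Reading from the table at x = 3

-18


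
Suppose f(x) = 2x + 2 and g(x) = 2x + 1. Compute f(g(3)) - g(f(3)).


f(g(3)) = 16
g(f(3)) = 17
Difference = -1

-1


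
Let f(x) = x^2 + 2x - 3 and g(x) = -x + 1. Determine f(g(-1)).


g(-1) = 2
f(2) = 1*(2)^2 + 2*(2) - 3 = 5

5


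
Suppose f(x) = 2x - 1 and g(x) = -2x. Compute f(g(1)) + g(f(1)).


-7


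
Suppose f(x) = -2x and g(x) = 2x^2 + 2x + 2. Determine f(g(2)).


g(2) = 14
f(14) = -28

-28


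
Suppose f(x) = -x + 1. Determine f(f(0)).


f(0) = 1
f(1) = 0

0


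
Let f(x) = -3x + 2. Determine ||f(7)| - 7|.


f(7) = -19
|-19| = 19
|19 - 7| = 12

12


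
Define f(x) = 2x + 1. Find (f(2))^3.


f(2) = 5
(5)^3 = 125

125


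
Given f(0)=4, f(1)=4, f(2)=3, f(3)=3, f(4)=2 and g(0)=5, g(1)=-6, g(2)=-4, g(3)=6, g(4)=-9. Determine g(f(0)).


f(0) = 4
g(4) = -9

-9


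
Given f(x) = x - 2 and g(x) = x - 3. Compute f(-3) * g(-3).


f(-3) = -5
g(-3) = -6
Product = 30

30


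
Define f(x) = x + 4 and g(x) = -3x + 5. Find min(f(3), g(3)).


f(3) = 7
g(3) = -4
min = -4

-4


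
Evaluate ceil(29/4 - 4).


29/4 = 7.25
7.25 - 4 = 3.25
ceil(3.25) = 4

4


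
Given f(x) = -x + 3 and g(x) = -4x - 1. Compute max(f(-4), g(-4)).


f(-4) = 7
g(-4) = 15
max = 15

15


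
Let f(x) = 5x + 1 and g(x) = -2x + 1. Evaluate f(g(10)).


-94


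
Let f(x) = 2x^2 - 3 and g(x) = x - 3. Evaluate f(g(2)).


-1


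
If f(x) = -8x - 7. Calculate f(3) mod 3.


f(3) = -31
-31 mod 3 = 2

2


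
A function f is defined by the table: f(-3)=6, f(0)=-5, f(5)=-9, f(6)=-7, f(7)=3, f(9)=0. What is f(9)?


Reading from the table at x = 9

0


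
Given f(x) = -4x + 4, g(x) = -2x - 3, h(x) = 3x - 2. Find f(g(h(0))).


0


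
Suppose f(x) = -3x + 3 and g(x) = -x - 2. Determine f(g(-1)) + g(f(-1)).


f(g(-1)) = 6
g(f(-1)) = -8
Sum = -2

-2


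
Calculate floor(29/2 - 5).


29/2 = 14.5
14.5 - 5 = 9.5
floor(9.5) = 9

9


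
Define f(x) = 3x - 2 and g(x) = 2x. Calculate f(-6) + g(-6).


f(-6) = -20
g(-6) = -12
Sum = -32

-32


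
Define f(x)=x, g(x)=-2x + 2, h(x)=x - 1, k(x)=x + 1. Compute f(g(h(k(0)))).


2


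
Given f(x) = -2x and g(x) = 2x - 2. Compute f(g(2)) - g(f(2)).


6


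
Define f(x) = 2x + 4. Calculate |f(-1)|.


f(-1) = 2
|2| = 2

2


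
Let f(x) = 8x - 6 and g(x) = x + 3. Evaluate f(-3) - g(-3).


f(-3) = -30
g(-3) = 0
Difference = -30

-30


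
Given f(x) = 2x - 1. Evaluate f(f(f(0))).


f(0) = -1
f(-1) = -3
f(-3) = -7

-7


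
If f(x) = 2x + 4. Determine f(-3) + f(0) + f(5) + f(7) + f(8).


f(-3) = -2
f(0) = 4
f(5) = 14
f(7) = 18
f(8) = 20
Sum = 54

54


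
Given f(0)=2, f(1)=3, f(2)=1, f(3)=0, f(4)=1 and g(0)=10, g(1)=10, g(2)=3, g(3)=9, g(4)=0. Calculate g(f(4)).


f(4) = 1
g(1) = 10

10


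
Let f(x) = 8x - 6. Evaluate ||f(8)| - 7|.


f(8) = 58
|58| = 58
|58 - 7| = 51

51


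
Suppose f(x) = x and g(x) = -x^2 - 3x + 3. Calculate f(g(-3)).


g(-3) = 3
f(3) = 3

3


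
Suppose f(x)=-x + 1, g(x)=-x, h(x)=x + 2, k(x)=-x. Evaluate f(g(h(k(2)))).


k(2) = -2
h(-2) = 0
g(0) = 0
f(0) = 1

1


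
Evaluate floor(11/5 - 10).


11/5 = 2.2
2.2 - 10 = -7.8
floor(-7.8) = -8

-8


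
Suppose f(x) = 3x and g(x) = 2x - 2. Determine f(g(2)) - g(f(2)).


f(g(2)) = 6
g(f(2)) = 10
Difference = -4

-4


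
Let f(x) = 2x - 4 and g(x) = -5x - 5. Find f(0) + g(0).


f(0) = -4
g(0) = -5
Sum = -9

-9


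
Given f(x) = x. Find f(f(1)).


1


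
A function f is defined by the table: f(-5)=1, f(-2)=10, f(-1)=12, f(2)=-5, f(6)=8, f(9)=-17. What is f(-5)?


Reading from the table at x = -5

1


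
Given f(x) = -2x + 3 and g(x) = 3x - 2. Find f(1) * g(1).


f(1) = 1
g(1) = 1
Product = 1

1


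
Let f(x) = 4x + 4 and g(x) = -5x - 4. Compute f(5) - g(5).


f(5) = 24
g(5) = -29
Difference = 53

53


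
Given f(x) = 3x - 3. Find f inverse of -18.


-5


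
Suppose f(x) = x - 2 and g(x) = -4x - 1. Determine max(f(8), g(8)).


f(8) = 6
g(8) = -33
max = 6

6


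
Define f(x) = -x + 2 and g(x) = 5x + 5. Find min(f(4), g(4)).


-2


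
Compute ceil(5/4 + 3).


5


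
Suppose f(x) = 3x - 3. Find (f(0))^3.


f(0) = -3
(-3)^3 = -27

-27


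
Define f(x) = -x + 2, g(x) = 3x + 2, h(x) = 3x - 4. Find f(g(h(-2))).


h(-2) = -10
g(-10) = -28
f(-28) = 30

30


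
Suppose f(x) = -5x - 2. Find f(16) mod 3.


f(16) = -82
-82 mod 3 = 2

2


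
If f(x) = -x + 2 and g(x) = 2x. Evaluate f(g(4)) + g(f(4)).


f(g(4)) = -6
g(f(4)) = -4
Sum = -10

-10


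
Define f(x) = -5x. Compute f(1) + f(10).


f(1) = -5
f(10) = -50
Sum = -55

-55


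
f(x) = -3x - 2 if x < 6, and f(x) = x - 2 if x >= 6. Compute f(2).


2 satisfies x < 6
f(2) = -8

-8


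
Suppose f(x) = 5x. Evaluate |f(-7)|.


f(-7) = -35
|-35| = 35

35


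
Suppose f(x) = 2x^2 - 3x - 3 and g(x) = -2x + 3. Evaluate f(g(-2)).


g(-2) = 7
f(7) = 2*(7)^2 - 3*(7) - 3 = 74

74


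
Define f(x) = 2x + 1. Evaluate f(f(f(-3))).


f(-3) = -5
f(-5) = -9
f(-9) = -17

-17


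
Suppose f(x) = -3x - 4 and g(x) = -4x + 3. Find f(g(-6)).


g(-6) = 27
f(27) = -85

-85


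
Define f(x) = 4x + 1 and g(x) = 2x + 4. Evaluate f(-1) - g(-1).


f(-1) = -3
g(-1) = 2
Difference = -5

-5


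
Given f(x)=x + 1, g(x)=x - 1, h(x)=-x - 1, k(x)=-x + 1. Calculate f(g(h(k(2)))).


k(2) = -1
h(-1) = 0
g(0) = -1
f(-1) = 0

0


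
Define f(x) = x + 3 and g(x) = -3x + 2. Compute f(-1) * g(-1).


10


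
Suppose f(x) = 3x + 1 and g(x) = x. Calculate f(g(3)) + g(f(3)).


f(g(3)) = 10
g(f(3)) = 10
Sum = 20

20


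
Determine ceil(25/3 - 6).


3


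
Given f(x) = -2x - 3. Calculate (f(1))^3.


f(1) = -5
(-5)^3 = -125

-125


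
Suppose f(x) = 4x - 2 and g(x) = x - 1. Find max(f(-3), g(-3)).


f(-3) = -14
g(-3) = -4
max = -4

-4


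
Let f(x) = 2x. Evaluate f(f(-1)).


f(-1) = -2
f(-2) = -4

-4


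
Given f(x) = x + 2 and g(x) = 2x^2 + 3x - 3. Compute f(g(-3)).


g(-3) = 6
f(6) = 8

8


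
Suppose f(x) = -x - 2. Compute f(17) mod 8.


f(17) = -19
-19 mod 8 = 5

5


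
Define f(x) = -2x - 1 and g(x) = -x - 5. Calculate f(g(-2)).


g(-2) = -3
f(-3) = 5

5


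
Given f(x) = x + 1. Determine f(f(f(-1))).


f(-1) = 0
f(0) = 1
f(1) = 2

2


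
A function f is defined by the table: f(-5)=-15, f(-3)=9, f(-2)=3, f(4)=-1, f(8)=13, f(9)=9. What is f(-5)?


Reading from the table at x = -5

-15


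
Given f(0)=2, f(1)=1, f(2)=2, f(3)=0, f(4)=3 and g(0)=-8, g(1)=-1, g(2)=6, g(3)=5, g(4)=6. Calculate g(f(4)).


5


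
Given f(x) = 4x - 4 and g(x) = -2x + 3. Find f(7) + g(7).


f(7) = 24
g(7) = -11
Sum = 13

13


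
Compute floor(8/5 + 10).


11


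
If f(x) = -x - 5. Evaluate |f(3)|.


f(3) = -8
|-8| = 8

8


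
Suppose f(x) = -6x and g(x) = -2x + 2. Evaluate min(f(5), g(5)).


f(5) = -30
g(5) = -8
min = -30

-30


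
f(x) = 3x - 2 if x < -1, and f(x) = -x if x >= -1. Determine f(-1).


-1 satisfies x >= -1
f(-1) = 1

1


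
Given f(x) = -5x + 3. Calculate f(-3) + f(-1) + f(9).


f(-3) = 18
f(-1) = 8
f(9) = -42
Sum = -16

-16


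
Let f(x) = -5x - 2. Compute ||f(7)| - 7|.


f(7) = -37
|-37| = 37
|37 - 7| = 30

30


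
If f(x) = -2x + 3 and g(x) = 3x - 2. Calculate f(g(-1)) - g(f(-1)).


f(g(-1)) = 13
g(f(-1)) = 13
Difference = 0

0


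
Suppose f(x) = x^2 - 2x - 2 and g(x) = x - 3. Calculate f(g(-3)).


g(-3) = -6
f(-6) = 1*(-6)^2 - 2*(-6) - 2 = 46

46


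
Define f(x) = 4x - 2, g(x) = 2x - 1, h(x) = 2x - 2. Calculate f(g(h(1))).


h(1) = 0
g(0) = -1
f(-1) = -6

-6


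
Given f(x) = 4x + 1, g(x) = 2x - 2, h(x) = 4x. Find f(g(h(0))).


h(0) = 0
g(0) = -2
f(-2) = -7

-7


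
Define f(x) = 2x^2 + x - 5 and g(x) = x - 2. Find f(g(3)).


-2


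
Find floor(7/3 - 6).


7/3 = 2.3333
2.3333 - 6 = -3.6667
floor(-3.6667) = -4

-4


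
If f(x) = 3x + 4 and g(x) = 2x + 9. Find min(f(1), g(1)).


f(1) = 7
g(1) = 11
min = 7

7


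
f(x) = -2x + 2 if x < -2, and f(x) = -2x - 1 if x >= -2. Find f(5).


5 satisfies x >= -2
f(5) = -11

-11


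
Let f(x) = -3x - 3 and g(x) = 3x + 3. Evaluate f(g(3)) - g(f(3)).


f(g(3)) = -39
g(f(3)) = -33
Difference = -6

-6


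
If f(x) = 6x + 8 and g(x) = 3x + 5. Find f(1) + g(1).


f(1) = 14
g(1) = 8
Sum = 22

22


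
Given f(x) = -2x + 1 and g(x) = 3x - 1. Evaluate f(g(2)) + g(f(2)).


-19


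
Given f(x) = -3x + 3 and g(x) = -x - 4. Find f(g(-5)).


g(-5) = 1
f(1) = 0

0


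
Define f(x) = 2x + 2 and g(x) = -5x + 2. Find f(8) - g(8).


f(8) = 18
g(8) = -38
Difference = 56

56


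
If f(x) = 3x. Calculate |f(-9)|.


f(-9) = -27
|-27| = 27

27


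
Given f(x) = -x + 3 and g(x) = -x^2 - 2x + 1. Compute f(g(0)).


g(0) = 1
f(1) = 2

2


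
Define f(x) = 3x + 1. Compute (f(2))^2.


f(2) = 7
(7)^2 = 49

49


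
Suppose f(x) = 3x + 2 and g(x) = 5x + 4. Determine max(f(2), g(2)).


f(2) = 8
g(2) = 14
max = 14

14


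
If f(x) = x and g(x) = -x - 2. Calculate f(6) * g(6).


f(6) = 6
g(6) = -8
Product = -48

-48


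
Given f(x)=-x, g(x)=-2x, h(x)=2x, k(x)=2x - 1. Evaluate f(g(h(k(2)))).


k(2) = 3
h(3) = 6
g(6) = -12
f(-12) = 12

12


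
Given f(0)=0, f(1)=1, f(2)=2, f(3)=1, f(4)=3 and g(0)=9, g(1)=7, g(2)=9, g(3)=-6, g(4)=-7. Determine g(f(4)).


f(4) = 3
g(3) = -6

-6


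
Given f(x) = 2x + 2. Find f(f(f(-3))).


f(-3) = -4
f(-4) = -6
f(-6) = -10

-10


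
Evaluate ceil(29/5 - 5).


1


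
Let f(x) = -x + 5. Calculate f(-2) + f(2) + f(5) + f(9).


f(-2) = 7
f(2) = 3
f(5) = 0
f(9) = -4
Sum = 6

6


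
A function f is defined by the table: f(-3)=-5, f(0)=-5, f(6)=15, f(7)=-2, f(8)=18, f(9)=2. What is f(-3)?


Reading from the table at x = -3

-5


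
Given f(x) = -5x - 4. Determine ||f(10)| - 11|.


f(10) = -54
|-54| = 54
|54 - 11| = 43

43


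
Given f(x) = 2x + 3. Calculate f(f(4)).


25


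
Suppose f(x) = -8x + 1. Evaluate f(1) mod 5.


f(1) = -7
-7 mod 5 = 3

3


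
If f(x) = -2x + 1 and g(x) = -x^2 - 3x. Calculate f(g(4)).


g(4) = -28
f(-28) = 57

57


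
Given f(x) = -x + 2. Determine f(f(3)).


3


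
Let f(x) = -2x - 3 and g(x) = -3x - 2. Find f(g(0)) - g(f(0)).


f(g(0)) = 1
g(f(0)) = 7
Difference = -6

-6


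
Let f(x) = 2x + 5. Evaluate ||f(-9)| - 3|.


f(-9) = -13
|-13| = 13
|13 - 3| = 10

10


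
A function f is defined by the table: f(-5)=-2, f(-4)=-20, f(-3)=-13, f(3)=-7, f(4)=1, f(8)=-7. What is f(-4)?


Reading from the table at x = -4

-20


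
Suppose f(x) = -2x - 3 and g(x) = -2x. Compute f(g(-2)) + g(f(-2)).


f(g(-2)) = -11
g(f(-2)) = -2
Sum = -13

-13


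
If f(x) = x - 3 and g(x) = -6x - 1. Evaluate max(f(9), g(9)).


6


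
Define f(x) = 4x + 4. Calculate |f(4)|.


f(4) = 20
|20| = 20

20


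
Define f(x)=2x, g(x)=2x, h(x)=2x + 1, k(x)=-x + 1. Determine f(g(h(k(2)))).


k(2) = -1
h(-1) = -1
g(-1) = -2
f(-2) = -4

-4


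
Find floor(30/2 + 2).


30/2 = 15
15 + 2 = 17
floor(17) = 17

17


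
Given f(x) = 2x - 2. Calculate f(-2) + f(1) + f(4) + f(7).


f(-2) = -6
f(1) = 0
f(4) = 6
f(7) = 12
Sum = 12

12


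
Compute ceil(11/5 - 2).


11/5 = 2.2
2.2 - 2 = 0.2
ceil(0.2) = 1

1


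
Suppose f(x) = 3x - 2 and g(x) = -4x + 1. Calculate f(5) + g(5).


-6


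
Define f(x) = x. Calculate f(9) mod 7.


2


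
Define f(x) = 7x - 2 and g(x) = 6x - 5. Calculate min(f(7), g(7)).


f(7) = 47
g(7) = 37
min = 37

37


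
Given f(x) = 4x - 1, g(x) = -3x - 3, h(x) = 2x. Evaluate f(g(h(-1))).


11


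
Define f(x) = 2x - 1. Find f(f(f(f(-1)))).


f(-1) = -3
f(-3) = -7
f(-7) = -15
f(-15) = -31

-31


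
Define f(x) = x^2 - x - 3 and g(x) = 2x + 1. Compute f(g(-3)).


g(-3) = -5
f(-5) = 1*(-5)^2 - 1*(-5) - 3 = 27

27


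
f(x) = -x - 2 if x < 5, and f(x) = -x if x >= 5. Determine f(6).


-6


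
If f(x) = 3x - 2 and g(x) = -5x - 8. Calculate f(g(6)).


-116


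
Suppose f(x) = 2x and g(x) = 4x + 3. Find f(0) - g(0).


-3


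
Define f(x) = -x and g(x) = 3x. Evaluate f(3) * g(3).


-27


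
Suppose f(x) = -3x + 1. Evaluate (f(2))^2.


f(2) = -5
(-5)^2 = 25

25


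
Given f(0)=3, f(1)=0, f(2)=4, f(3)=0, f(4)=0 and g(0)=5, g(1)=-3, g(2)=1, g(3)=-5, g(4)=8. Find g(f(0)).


f(0) = 3
g(3) = -5

-5


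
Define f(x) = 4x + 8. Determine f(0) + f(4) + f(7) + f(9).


f(0) = 8
f(4) = 24
f(7) = 36
f(9) = 44
Sum = 112

112


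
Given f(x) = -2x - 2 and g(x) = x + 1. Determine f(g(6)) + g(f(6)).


f(g(6)) = -16
g(f(6)) = -13
Sum = -29

-29


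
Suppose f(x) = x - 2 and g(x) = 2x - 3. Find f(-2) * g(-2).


f(-2) = -4
g(-2) = -7
Product = 28

28


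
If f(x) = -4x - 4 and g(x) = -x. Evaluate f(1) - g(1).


f(1) = -8
g(1) = -1
Difference = -7

-7


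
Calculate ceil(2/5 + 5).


2/5 = 0.4
0.4 + 5 = 5.4
ceil(5.4) = 6

6


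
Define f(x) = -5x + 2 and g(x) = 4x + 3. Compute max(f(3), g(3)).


f(3) = -13
g(3) = 15
max = 15

15


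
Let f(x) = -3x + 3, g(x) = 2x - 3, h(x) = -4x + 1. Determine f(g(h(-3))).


h(-3) = 13
g(13) = 23
f(23) = -66

-66


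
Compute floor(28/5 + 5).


28/5 = 5.6
5.6 + 5 = 10.6
floor(10.6) = 10

10


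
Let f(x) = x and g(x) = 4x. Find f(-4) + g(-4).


f(-4) = -4
g(-4) = -16
Sum = -20

-20


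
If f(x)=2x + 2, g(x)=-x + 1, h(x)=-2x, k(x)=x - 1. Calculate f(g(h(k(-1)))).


k(-1) = -2
h(-2) = 4
g(4) = -3
f(-3) = -4

-4


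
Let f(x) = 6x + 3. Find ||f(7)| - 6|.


39


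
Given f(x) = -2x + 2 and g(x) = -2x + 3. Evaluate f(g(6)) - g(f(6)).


f(g(6)) = 20
g(f(6)) = 23
Difference = -3

-3


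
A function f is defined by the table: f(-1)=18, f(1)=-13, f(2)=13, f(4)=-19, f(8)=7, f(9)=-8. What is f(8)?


Reading from the table at x = 8

7


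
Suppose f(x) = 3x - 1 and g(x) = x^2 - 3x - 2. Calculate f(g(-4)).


g(-4) = 26
f(26) = 77

77


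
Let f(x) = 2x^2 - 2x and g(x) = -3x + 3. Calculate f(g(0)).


12


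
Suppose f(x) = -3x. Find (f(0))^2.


f(0) = 0
(0)^2 = 0

0


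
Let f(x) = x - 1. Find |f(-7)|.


f(-7) = -8
|-8| = 8

8


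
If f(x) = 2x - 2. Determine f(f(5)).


f(5) = 8
f(8) = 14

14


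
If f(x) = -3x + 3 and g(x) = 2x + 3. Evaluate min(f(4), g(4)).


-9


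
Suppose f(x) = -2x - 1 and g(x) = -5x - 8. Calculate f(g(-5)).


g(-5) = 17
f(17) = -35

-35


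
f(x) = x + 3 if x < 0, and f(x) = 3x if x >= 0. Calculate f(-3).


-3 satisfies x < 0
f(-3) = 0

0


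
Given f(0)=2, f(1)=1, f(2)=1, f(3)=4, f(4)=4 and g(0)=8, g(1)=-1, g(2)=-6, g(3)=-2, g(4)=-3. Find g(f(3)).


f(3) = 4
g(4) = -3

-3


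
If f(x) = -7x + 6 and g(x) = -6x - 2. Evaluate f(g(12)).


g(12) = -74
f(-74) = 524

524


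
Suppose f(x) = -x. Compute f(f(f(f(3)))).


f(3) = -3
f(-3) = 3
f(3) = -3
f(-3) = 3

3


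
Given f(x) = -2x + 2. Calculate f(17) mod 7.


3


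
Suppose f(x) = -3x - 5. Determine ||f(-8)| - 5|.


f(-8) = 19
|19| = 19
|19 - 5| = 14

14


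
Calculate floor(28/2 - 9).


28/2 = 14
14 - 9 = 5
floor(5) = 5

5


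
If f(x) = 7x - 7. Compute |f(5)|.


f(5) = 28
|28| = 28

28


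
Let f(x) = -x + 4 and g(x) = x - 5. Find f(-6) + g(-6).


f(-6) = 10
g(-6) = -11
Sum = -1

-1


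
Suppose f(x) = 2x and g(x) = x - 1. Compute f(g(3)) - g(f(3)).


-1


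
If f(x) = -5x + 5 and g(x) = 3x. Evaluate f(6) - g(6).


f(6) = -25
g(6) = 18
Difference = -43

-43


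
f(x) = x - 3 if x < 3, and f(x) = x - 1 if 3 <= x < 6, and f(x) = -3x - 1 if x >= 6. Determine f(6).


6 satisfies x >= 6
f(6) = -19

-19


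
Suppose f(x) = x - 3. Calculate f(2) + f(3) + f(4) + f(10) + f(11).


15


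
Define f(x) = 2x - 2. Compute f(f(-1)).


-10


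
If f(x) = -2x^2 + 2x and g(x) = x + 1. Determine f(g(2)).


g(2) = 3
f(3) = (-2)*(3)^2 + 2*(3) = -12

-12


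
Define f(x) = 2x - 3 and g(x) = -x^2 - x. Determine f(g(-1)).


g(-1) = 0
f(0) = -3

-3


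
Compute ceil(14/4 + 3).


7


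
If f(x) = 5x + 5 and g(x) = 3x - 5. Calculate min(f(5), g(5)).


f(5) = 30
g(5) = 10
min = 10

10


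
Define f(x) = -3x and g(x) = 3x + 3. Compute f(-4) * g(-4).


f(-4) = 12
g(-4) = -9
Product = -108

-108


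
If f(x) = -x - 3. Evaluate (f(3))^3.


f(3) = -6
(-6)^3 = -216

-216


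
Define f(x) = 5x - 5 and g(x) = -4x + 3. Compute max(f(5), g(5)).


f(5) = 20
g(5) = -17
max = 20

20


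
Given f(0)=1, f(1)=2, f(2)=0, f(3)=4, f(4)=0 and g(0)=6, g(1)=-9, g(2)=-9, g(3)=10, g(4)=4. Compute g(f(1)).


-9


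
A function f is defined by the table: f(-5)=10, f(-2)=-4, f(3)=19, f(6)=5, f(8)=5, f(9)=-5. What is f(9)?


-5


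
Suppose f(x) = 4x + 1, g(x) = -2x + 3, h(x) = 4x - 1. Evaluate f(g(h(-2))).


h(-2) = -9
g(-9) = 21
f(21) = 85

85


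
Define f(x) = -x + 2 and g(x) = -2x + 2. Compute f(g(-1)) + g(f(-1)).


f(g(-1)) = -2
g(f(-1)) = -4
Sum = -6

-6


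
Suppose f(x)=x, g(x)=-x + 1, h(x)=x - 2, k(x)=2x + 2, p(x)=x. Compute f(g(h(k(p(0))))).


p(0) = 0
k(0) = 2
h(2) = 0
g(0) = 1
f(1) = 1

1


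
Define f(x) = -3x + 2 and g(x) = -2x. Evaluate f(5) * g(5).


f(5) = -13
g(5) = -10
Product = 130

130


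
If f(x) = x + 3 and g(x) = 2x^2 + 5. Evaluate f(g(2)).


g(2) = 13
f(13) = 16

16


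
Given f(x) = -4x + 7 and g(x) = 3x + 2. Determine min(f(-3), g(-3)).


f(-3) = 19
g(-3) = -7
min = -7

-7


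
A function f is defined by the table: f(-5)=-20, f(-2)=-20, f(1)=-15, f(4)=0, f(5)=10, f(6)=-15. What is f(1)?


Reading from the table at x = 1

-15


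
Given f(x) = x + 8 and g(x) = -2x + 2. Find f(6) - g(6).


f(6) = 14
g(6) = -10
Difference = 24

24


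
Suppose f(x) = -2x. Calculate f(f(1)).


f(1) = -2
f(-2) = 4

4


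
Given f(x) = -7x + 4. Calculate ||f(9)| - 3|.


f(9) = -59
|-59| = 59
|59 - 3| = 56

56


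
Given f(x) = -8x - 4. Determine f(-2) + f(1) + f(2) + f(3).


f(-2) = 12
f(1) = -12
f(2) = -20
f(3) = -28
Sum = -48

-48


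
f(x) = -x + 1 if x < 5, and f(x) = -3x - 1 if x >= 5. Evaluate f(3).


3 satisfies x < 5
f(3) = -2

-2


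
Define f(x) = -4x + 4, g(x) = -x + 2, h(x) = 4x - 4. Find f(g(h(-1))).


h(-1) = -8
g(-8) = 10
f(10) = -36

-36


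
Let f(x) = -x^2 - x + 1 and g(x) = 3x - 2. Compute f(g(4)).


g(4) = 10
f(10) = (-1)*(10)^2 - 1*(10) + 1 = -109

-109


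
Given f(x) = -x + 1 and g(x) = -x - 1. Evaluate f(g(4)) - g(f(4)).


f(g(4)) = 6
g(f(4)) = 2
Difference = 4

4


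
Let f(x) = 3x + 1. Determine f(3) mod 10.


f(3) = 10
10 mod 10 = 0

0


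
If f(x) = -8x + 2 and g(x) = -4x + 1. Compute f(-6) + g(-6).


f(-6) = 50
g(-6) = 25
Sum = 75

75


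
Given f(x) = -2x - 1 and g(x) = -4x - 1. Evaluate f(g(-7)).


g(-7) = 27
f(27) = -55

-55


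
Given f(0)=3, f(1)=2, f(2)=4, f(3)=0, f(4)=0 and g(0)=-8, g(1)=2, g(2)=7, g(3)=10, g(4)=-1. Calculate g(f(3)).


f(3) = 0
g(0) = -8

-8


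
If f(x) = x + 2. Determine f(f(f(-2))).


4


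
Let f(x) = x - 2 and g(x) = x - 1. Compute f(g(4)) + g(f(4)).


f(g(4)) = 1
g(f(4)) = 1
Sum = 2

2


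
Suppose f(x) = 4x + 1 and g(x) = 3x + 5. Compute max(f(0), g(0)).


f(0) = 1
g(0) = 5
max = 5

5


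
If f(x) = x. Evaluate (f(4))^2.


16


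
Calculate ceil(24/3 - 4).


24/3 = 8
8 - 4 = 4
ceil(4) = 4

4


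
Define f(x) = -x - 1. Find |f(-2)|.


f(-2) = 1
|1| = 1

1


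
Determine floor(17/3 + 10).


17/3 = 5.6667
5.6667 + 10 = 15.6667
floor(15.6667) = 15

15


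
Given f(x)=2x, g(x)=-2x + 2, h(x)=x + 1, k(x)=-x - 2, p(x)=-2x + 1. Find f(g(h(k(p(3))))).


p(3) = -5
k(-5) = 3
h(3) = 4
g(4) = -6
f(-6) = -12

-12


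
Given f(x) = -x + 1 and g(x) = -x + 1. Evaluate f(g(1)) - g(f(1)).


f(g(1)) = 1
g(f(1)) = 1
Difference = 0

0


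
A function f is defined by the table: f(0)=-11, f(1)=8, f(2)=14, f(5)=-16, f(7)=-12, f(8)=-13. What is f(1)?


Reading from the table at x = 1

8


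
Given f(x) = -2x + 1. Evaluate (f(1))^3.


f(1) = -1
(-1)^3 = -1

-1


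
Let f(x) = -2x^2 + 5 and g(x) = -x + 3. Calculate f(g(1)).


g(1) = 2
f(2) = (-2)*(2)^2 + 5 = -3

-3


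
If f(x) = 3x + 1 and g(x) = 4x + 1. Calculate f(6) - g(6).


f(6) = 19
g(6) = 25
Difference = -6

-6


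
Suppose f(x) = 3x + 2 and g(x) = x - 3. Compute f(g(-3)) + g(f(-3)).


f(g(-3)) = -16
g(f(-3)) = -10
Sum = -26

-26


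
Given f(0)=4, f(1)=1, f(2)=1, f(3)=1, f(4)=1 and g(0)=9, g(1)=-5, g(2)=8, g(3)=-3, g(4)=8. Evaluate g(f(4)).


f(4) = 1
g(1) = -5

-5


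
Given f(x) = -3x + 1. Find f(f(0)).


f(0) = 1
f(1) = -2

-2


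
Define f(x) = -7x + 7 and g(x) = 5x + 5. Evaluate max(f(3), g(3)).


20


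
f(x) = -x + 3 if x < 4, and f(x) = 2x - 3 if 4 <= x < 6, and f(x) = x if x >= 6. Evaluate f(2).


2 satisfies x < 4
f(2) = 1

1


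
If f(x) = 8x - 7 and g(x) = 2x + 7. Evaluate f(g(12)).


g(12) = 31
f(31) = 241

241


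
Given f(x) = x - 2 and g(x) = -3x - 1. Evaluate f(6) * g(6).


f(6) = 4
g(6) = -19
Product = -76

-76


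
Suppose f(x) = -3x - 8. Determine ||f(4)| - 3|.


17


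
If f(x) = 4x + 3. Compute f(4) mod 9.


f(4) = 19
19 mod 9 = 1

1


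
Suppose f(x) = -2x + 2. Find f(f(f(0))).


f(0) = 2
f(2) = -2
f(-2) = 6

6


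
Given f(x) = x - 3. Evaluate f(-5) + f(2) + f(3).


f(-5) = -8
f(2) = -1
f(3) = 0
Sum = -9

-9


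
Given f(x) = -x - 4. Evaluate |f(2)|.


6


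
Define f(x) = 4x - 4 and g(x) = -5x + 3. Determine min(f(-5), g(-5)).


f(-5) = -24
g(-5) = 28
min = -24

-24


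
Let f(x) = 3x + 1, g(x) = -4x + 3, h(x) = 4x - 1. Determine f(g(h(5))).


h(5) = 19
g(19) = -73
f(-73) = -218

-218


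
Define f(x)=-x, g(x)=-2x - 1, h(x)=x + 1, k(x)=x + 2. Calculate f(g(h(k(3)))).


k(3) = 5
h(5) = 6
g(6) = -13
f(-13) = 13

13


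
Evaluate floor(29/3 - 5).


29/3 = 9.6667
9.6667 - 5 = 4.6667
floor(4.6667) = 4

4


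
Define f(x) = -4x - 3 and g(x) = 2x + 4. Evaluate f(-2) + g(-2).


f(-2) = 5
g(-2) = 0
Sum = 5

5


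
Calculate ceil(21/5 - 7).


21/5 = 4.2
4.2 - 7 = -2.8
ceil(-2.8) = -2

-2


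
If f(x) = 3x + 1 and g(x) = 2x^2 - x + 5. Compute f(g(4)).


g(4) = 33
f(33) = 100

100


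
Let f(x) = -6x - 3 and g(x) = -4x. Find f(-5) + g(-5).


f(-5) = 27
g(-5) = 20
Sum = 47

47


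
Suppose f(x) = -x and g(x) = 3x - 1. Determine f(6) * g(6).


-102


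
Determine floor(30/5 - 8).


30/5 = 6
6 - 8 = -2
floor(-2) = -2

-2


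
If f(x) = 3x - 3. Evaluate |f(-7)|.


f(-7) = -24
|-24| = 24

24


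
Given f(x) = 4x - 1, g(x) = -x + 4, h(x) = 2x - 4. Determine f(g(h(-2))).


47


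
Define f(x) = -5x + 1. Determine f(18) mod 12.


f(18) = -89
-89 mod 12 = 7

7


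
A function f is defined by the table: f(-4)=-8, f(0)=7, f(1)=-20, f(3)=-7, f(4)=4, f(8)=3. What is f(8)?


Reading from the table at x = 8

3


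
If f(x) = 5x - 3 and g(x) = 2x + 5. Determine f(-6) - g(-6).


-26


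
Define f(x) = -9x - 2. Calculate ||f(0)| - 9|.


7


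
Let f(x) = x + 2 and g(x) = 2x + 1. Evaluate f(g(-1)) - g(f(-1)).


f(g(-1)) = 1
g(f(-1)) = 3
Difference = -2

-2


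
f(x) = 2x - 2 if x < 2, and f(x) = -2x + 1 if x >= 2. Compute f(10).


10 satisfies x >= 2
f(10) = -19

-19


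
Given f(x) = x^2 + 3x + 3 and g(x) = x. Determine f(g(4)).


31


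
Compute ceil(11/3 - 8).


11/3 = 3.6667
3.6667 - 8 = -4.3333
ceil(-4.3333) = -4

-4


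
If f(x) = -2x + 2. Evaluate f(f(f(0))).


f(0) = 2
f(2) = -2
f(-2) = 6

6


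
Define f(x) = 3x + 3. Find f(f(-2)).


f(-2) = -3
f(-3) = -6

-6


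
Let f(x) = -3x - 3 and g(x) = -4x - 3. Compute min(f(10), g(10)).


-43


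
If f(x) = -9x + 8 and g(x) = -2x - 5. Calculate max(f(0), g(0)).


f(0) = 8
g(0) = -5
max = 8

8


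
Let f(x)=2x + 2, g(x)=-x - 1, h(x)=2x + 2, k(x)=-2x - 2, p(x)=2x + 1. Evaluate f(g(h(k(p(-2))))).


p(-2) = -3
k(-3) = 4
h(4) = 10
g(10) = -11
f(-11) = -20

-20


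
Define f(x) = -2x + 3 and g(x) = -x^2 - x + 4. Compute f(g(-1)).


g(-1) = 4
f(4) = -5

-5


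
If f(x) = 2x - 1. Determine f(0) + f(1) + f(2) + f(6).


f(0) = -1
f(1) = 1
f(2) = 3
f(6) = 11
Sum = 14

14


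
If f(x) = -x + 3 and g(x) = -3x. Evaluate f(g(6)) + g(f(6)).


f(g(6)) = 21
g(f(6)) = 9
Sum = 30

30


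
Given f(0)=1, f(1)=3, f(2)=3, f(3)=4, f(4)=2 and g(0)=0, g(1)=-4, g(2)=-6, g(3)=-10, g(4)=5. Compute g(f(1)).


f(1) = 3
g(3) = -10

-10


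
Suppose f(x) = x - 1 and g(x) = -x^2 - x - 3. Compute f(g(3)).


-16


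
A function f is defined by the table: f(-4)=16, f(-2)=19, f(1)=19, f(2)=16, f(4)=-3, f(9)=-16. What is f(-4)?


Reading from the table at x = -4

16


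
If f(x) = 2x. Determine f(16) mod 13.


f(16) = 32
32 mod 13 = 6

6


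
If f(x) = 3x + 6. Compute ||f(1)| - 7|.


f(1) = 9
|9| = 9
|9 - 7| = 2

2


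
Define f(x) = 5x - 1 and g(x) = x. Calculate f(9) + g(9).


53


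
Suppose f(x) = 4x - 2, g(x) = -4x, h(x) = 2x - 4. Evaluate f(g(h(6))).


-130


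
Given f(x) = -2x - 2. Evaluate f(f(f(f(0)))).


f(0) = -2
f(-2) = 2
f(2) = -6
f(-6) = 10

10


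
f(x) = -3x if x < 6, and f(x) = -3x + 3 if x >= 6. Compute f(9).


9 satisfies x >= 6
f(9) = -24

-24


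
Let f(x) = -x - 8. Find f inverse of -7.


-1


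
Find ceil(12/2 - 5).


12/2 = 6
6 - 5 = 1
ceil(1) = 1

1


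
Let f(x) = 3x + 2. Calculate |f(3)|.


f(3) = 11
|11| = 11

11


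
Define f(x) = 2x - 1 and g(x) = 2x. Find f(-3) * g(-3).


f(-3) = -7
g(-3) = -6
Product = 42

42


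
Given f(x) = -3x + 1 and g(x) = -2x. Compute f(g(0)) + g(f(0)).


f(g(0)) = 1
g(f(0)) = -2
Sum = -1

-1


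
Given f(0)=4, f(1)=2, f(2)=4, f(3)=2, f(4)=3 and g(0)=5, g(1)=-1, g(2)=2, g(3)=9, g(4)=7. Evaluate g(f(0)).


f(0) = 4
g(4) = 7

7


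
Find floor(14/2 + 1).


14/2 = 7
7 + 1 = 8
floor(8) = 8

8


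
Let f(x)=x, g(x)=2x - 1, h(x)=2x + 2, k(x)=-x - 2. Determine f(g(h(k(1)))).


k(1) = -3
h(-3) = -4
g(-4) = -9
f(-9) = -9

-9


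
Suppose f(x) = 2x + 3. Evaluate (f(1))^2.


f(1) = 5
(5)^2 = 25

25


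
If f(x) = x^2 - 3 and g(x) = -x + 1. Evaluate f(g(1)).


g(1) = 0
f(0) = 1*(0)^2 - 3 = -3

-3


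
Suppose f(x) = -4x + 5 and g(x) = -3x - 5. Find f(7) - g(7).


f(7) = -23
g(7) = -26
Difference = 3

3


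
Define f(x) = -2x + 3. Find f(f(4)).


f(4) = -5
f(-5) = 13

13


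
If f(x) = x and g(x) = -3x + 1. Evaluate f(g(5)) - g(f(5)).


f(g(5)) = -14
g(f(5)) = -14
Difference = 0

0


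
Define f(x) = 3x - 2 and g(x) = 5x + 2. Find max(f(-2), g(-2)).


-8


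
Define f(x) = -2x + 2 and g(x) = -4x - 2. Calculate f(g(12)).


g(12) = -50
f(-50) = 102

102
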